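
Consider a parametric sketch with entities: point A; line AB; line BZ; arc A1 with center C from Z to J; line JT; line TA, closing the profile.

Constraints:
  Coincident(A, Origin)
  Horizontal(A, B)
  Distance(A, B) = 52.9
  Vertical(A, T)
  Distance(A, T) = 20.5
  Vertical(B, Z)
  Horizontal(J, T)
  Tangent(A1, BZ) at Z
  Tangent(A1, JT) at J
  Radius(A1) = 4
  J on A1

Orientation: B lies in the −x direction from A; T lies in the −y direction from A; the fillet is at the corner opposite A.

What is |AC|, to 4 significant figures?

51.61

A is at the origin; A and B share the same y with |AB| = 52.9 and B on the −x side, so B = (-52.90, 0.000). A and T share the same x with |AT| = 20.5 and T on the −y side, so T = (0.000, -20.50). The virtual corner opposite A is at (-52.90, -20.50). A1 meets BZ tangentially, so CZ is at right angles to BZ and A1 meets JT tangentially, so CJ is at right angles to JT, with radius 4.0, so the center C sits 4.0 in from both sides at C = (-48.90, -16.50). Then |AC| = |C − A| = 51.61.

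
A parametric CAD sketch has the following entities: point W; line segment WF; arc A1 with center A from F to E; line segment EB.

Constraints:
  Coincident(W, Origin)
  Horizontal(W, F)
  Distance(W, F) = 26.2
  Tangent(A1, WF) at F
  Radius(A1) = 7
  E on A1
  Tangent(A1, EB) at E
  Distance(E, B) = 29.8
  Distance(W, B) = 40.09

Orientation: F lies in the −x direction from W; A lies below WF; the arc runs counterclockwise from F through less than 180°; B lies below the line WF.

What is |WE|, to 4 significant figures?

33.92

Checks: |AE| = 7.000 ✓; ∠(AE, EB) = 90.00° ✓; |EB| = 29.80 ✓; |WB| = 40.09 ✓.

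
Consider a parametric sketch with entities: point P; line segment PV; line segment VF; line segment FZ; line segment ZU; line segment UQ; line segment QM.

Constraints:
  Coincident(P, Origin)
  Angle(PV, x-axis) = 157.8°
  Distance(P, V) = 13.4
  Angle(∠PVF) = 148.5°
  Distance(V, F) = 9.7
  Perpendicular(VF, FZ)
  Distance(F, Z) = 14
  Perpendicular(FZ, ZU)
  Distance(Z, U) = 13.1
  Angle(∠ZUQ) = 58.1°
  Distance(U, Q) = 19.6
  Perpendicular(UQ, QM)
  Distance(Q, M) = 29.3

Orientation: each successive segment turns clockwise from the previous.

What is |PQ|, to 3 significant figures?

20.8

P is at the origin; PV runs at 157.8° with length 13.4, so V = (-12.4, 5.06). ∠PVF = 148.5° gives VF at 126° from the x-axis; with |VF| = 9.7, F = (-18.1, 12.9). VF ⟂ FZ, so FZ runs at 36.3°; with |FZ| = 14.0, Z = (-6.87, 21.2). FZ ⟂ ZU, so ZU runs at -53.7°; with |ZU| = 13.1, U = (0.889, 10.6). ∠ZUQ = 58.1° gives UQ at -176° from the x-axis; with |UQ| = 19.6, Q = (-18.7, 9.11). Then |PQ| = |Q − P| = 20.8.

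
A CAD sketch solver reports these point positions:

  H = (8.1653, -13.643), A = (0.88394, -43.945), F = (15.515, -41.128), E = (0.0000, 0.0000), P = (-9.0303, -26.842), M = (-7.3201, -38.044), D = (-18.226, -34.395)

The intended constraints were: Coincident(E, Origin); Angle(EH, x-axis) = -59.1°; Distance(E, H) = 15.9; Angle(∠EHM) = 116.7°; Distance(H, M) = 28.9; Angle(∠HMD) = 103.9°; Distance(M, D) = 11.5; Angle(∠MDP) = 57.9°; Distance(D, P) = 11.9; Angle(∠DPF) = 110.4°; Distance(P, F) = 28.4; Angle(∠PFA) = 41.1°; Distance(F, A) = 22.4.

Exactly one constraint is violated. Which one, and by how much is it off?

Distance(F, A) = 22.4 — off by 7.50.

E = (0.00, 0.00) ✓; EH at -59.10° ✓; |EH| = 15.90 ✓; ∠EHM = 116.7° ✓; |HM| = 28.90 ✓; ∠HMD = 103.9° ✓; |MD| = 11.50 ✓; ∠MDP = 57.90° ✓; |DP| = 11.90 ✓; ∠DPF = 110.4° ✓; |PF| = 28.40 ✓; ∠PFA = 41.10° ✓; |FA| = 14.90 ✗.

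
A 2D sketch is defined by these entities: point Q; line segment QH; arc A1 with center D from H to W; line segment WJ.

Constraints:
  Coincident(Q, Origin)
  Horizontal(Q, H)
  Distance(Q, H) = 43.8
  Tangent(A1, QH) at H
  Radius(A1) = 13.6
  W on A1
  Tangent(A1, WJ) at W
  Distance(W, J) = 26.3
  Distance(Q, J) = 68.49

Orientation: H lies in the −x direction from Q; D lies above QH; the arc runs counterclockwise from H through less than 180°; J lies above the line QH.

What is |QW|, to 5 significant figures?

42.293

Checks: |DW| = 13.60 ✓; ∠(DW, WJ) = 90.00° ✓; |WJ| = 26.30 ✓; |QJ| = 68.49 ✓.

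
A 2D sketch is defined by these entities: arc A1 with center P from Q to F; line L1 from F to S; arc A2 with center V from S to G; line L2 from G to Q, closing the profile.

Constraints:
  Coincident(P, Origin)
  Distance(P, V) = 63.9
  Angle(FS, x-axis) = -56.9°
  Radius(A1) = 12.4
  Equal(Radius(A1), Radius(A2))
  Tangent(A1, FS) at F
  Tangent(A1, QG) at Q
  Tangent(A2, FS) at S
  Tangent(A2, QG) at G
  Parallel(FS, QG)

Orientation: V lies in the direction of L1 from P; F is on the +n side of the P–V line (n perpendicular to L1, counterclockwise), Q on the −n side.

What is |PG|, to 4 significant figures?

65.09

Tangency of A1 to both parallel lines with radius 12.4 puts F and Q at P ± 12.4·n: F = (10.39, 6.772), Q = (-10.39, -6.772). Equal radii place S and G the same way about V: S = V + 12.4·n = (45.28, -46.76), G = V − 12.4·n = (24.51, -60.30). Then |PG| = |G − P| = 65.09.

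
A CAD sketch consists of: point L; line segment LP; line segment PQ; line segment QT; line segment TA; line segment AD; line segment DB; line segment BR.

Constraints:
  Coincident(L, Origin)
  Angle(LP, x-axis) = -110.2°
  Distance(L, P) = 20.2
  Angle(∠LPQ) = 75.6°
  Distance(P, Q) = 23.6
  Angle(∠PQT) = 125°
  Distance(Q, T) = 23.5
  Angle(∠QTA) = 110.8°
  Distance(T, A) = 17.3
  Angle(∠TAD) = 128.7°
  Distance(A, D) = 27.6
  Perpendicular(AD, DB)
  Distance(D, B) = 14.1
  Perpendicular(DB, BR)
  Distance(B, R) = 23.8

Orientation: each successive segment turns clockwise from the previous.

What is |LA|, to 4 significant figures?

26.35

L is at the origin; LP runs at -110.2° with length 20.2, so P = (-6.975, -18.96). ∠LPQ = 75.6° gives PQ at 145.4° from the x-axis; with |PQ| = 23.6, Q = (-26.40, -5.556). ∠PQT = 125.0° gives QT at 90.40° from the x-axis; with |QT| = 23.5, T = (-26.57, 17.94). ∠QTA = 110.8° gives TA at 21.20° from the x-axis; with |TA| = 17.3, A = (-10.44, 24.20). Then |LA| = |A − L| = 26.35.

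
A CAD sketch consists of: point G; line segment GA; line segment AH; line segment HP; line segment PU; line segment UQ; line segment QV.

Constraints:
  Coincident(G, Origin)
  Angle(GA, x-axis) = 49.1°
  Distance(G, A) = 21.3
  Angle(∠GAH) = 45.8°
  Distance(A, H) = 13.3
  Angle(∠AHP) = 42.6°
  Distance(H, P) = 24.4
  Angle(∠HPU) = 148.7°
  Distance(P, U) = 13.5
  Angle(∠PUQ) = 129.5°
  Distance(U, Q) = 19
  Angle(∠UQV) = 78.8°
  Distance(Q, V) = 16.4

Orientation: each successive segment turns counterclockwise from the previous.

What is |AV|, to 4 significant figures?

20.26

G is at the origin; GA runs at 49.1° with length 21.3, so A = (13.95, 16.10). ∠GAH = 45.8° gives AH at -176.7° from the x-axis; with |AH| = 13.3, H = (0.6680, 15.33). ∠AHP = 42.6° gives HP at -39.30° from the x-axis; with |HP| = 24.4, P = (19.55, -0.1204). ∠HPU = 148.7° gives PU at -8.000° from the x-axis; with |PU| = 13.5, U = (32.92, -1.999). ∠PUQ = 129.5° gives UQ at 42.50° from the x-axis; with |UQ| = 19.0, Q = (46.93, 10.84). ∠UQV = 78.8° gives QV at 143.7° from the x-axis; with |QV| = 16.4, V = (33.71, 20.55). Then |AV| = |V − A| = 20.26.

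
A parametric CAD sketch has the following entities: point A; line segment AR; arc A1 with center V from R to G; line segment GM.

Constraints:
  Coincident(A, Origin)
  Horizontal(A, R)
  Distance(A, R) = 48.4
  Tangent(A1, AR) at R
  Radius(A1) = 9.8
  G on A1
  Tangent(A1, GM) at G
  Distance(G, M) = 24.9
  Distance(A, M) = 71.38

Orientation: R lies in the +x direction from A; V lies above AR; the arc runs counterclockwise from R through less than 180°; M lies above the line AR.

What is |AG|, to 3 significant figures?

58.4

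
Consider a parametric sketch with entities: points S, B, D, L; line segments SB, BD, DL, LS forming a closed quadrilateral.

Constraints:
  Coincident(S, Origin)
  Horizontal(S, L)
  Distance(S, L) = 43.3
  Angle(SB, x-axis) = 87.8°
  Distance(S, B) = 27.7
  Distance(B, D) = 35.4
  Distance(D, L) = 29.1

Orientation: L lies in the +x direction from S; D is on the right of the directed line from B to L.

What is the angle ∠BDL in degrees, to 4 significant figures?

102.6°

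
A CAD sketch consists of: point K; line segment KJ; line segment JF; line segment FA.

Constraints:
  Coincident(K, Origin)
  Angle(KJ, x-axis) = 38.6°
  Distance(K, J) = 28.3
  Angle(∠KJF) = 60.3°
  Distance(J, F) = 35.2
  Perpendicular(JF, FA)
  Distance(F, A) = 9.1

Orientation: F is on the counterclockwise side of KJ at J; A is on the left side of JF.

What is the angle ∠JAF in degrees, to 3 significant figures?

75.5°

K is at the origin; KJ runs at 38.6° with length 28.3, so J = 28.3·(cos 38.6°, sin 38.6°) = (22.1, 17.7). ∠KJF = 60.3°, so JF runs at 38.6° + (180° − 60.3°) = 158° from the x-axis; with |JF| = 35.2, F = J + 35.2·(cos 158°, sin 158°) = (-10.6, 30.7). JF is perpendicular to FA; with |FA| = 9.1 on the left of JF, A = F + 9.1·(-0.370, -0.929) = (-14.0, 22.2). Then cos ∠JAF = AJ·AF / (|AJ||AF|), giving 75.5°.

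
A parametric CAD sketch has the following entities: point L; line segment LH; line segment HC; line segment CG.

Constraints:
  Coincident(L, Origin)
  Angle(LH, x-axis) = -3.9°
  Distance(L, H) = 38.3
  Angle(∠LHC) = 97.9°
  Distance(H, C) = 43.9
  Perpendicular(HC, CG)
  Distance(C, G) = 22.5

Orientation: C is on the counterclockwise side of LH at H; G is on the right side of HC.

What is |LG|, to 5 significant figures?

77.908

L is at the origin; LH runs at -3.9° with length 38.3, so H = 38.3·(cos -3.9°, sin -3.9°) = (38.211, -2.6050). ∠LHC = 97.9°, so HC runs at -3.9° + (180° − 97.9°) = 78.200° from the x-axis; with |HC| = 43.9, C = H + 43.9·(cos 78.200°, sin 78.200°) = (47.189, 40.367). HC ⟂ CG; with |CG| = 22.5 on the right of HC, G = C + 22.5·(0.97887, -0.20450) = (69.213, 35.766). Then |LG| = |G − L| = 77.908.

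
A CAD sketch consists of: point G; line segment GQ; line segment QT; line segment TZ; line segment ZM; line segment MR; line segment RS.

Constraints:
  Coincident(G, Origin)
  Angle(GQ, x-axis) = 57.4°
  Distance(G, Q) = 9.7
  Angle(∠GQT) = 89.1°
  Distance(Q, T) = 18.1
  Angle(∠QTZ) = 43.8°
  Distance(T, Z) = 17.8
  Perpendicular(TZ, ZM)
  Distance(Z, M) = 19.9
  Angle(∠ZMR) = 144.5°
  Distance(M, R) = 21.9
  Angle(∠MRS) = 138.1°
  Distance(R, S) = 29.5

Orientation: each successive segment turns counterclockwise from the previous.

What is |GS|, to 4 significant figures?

58.16

G is at the origin; GQ runs at 57.4° with length 9.7, so Q = (5.226, 8.172). ∠GQT = 89.1° gives QT at 148.3° from the x-axis; with |QT| = 18.1, T = (-10.17, 17.68). ∠QTZ = 43.8° gives TZ at -75.50° from the x-axis; with |TZ| = 17.8, Z = (-5.717, 0.4498). TZ ⟂ ZM, so ZM runs at 14.50°; with |ZM| = 19.9, M = (13.55, 5.432). ∠ZMR = 144.5° gives MR at 50.00° from the x-axis; with |MR| = 21.9, R = (27.63, 22.21). ∠MRS = 138.1° gives RS at 91.90° from the x-axis; with |RS| = 29.5, S = (26.65, 51.69). Then |GS| = |S − G| = 58.16.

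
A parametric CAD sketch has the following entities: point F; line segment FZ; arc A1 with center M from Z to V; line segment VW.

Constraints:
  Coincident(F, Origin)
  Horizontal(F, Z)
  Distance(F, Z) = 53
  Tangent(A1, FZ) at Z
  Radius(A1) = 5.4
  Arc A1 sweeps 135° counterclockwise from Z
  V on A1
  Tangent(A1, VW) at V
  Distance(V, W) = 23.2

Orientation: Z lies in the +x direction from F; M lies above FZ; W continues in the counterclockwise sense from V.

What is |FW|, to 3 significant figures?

47.9

F is at the origin; FZ is horizontal with |FZ| = 53.0 and Z on the +x side, so Z = (53.0, 0.00). The tangent condition forces MZ to be normal to FZ, so M = Z + (0, 5.4) = (53.0, 5.40). On A1, Z sits at bearing -90° from M; a 135° counterclockwise sweep puts V at bearing 45°, so V = M + 5.4·(cos 45°, sin 45°) = (56.8, 9.22). A1 meets VW tangentially, so MV is at right angles to VW, so VW runs along (−sin 45°, cos 45°); with |VW| = 23.2, W = (40.4, 25.6). Then |FW| = |W − F| = 47.9.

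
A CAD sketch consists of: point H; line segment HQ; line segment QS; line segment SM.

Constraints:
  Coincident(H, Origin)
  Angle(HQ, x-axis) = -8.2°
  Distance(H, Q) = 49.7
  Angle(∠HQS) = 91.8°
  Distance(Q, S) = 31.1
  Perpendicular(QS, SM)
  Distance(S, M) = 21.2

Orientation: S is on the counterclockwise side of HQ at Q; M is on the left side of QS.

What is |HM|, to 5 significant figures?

43.331

H is at the origin; HQ runs at -8.2° with length 49.7, so Q = 49.7·(cos -8.2°, sin -8.2°) = (49.192, -7.0887). ∠HQS = 91.8°, so QS runs at -8.2° + (180° − 91.8°) = 80.000° from the x-axis; with |QS| = 31.1, S = Q + 31.1·(cos 80.000°, sin 80.000°) = (54.592, 23.539). QS is perpendicular to SM; with |SM| = 21.2 on the left of QS, M = S + 21.2·(-0.98481, 0.17365) = (33.714, 27.220). Then |HM| = |M − H| = 43.331.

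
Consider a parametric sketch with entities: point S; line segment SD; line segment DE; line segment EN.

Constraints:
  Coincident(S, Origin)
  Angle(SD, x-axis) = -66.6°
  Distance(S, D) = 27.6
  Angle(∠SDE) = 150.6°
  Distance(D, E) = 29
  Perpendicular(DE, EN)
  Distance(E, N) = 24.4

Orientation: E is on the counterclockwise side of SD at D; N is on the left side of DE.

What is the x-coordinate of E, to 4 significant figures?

34.06

S is at the origin; SD runs at -66.6° with length 27.6, so D = 27.6·(cos -66.6°, sin -66.6°) = (10.96, -25.33). ∠SDE = 150.6°, so DE runs at -66.6° + (180° − 150.6°) = -37.20° from the x-axis; with |DE| = 29.0, E = D + 29.0·(cos -37.20°, sin -37.20°) = (34.06, -42.86). So E.x = 34.06.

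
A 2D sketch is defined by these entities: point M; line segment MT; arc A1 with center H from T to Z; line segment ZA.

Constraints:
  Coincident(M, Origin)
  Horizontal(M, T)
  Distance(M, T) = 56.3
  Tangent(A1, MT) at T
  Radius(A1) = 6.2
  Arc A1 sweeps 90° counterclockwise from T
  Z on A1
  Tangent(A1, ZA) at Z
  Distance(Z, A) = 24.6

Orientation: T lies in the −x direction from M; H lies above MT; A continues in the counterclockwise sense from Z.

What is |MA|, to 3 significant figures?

58.8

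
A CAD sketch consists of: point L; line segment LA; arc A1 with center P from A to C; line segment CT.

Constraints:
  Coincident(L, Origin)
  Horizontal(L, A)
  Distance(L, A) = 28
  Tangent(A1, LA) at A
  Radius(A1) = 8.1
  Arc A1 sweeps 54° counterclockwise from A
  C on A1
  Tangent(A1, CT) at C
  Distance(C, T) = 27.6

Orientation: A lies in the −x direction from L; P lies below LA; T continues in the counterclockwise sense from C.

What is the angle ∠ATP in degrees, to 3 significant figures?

10.8°

L is at the origin; LA is horizontal with |LA| = 28.0 and A on the −x side, so A = (-28.0, 0.00). Tangency of A1 to LA means the radius PA is perpendicular to LA, so P = A + (0, -8.1) = (-28.0, -8.10). On A1, A sits at bearing 90° from P; a 54° counterclockwise sweep puts C at bearing 144°, so C = P + 8.1·(cos 144°, sin 144°) = (-34.6, -3.34). A1 meets CT tangentially, so PC is at right angles to CT, so CT runs along (−sin 144°, cos 144°); with |CT| = 27.6, T = (-50.8, -25.7). Then cos ∠ATP = TA·TP / (|TA||TP|), giving 10.8°.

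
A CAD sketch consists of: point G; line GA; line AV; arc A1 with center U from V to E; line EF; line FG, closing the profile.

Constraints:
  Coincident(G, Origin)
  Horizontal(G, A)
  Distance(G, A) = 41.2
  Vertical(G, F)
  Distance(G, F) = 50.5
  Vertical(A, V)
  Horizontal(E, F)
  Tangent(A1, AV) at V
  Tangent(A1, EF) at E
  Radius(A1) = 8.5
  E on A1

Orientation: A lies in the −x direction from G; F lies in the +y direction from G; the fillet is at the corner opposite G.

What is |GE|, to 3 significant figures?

60.2

G is at the origin; GA is horizontal with |GA| = 41.2 and A on the −x side, so A = (-41.2, 0.00). G and F share the same x with |GF| = 50.5 and F on the +y side, so F = (0.00, 50.5). The virtual corner opposite G is at (-41.2, 50.5). Since A1 is tangent to AV there, UV ⟂ AV and A1 meets EF tangentially, so UE is at right angles to EF, with radius 8.5, so the center U sits 8.5 in from both sides at U = (-32.7, 42.0). That places the tangent points at V = (-41.2, 42.0) on AV and E = (-32.7, 50.5) on EF. Then |GE| = |E − G| = 60.2.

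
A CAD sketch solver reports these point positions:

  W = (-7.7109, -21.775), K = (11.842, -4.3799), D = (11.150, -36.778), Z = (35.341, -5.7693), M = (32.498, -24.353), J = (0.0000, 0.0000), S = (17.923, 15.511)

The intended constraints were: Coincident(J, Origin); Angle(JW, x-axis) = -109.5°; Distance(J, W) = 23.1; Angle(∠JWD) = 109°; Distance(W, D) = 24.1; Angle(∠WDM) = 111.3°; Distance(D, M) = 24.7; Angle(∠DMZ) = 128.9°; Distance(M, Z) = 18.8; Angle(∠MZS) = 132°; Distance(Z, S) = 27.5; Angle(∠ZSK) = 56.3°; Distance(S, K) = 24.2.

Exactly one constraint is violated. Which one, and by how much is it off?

Distance(S, K) = 24.2 — off by 3.40.

J = (0.00, 0.00) ✓; JW at -109.5° ✓; |JW| = 23.10 ✓; ∠JWD = 109.0° ✓; |WD| = 24.10 ✓; ∠WDM = 111.3° ✓; |DM| = 24.70 ✓; ∠DMZ = 128.9° ✓; |MZ| = 18.80 ✓; ∠MZS = 132.0° ✓; |ZS| = 27.50 ✓; ∠ZSK = 56.30° ✓; |SK| = 20.80 ✗.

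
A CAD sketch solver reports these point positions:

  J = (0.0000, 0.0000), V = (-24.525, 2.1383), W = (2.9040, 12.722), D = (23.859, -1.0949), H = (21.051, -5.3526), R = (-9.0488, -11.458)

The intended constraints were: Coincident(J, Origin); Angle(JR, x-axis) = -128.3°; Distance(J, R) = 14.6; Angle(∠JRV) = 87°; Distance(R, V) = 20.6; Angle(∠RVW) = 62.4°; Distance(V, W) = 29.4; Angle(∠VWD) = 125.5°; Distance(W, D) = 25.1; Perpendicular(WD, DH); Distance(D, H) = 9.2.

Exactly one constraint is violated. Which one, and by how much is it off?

Distance(D, H) = 9.2 — off by 4.10.

J = (0.00, 0.00) ✓; JR at -128.3° ✓; |JR| = 14.60 ✓; ∠JRV = 87.00° ✓; |RV| = 20.60 ✓; ∠RVW = 62.40° ✓; |VW| = 29.40 ✓; ∠VWD = 125.5° ✓; |WD| = 25.10 ✓; ∠(WD, DH) = 90.01° ✓; |DH| = 5.100 ✗.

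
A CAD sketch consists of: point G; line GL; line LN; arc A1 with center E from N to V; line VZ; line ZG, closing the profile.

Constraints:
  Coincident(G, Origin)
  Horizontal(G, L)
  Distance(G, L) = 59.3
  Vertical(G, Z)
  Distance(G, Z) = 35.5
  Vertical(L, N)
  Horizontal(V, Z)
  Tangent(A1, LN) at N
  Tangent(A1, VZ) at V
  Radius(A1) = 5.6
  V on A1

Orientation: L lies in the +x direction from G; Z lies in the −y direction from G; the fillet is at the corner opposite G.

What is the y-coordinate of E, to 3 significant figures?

-29.9

G and Z share the same x with |GZ| = 35.5 and Z on the −y side, so Z = (0.00, -35.5). The virtual corner opposite G is at (59.3, -35.5). The tangent condition forces EN to be normal to LN and since A1 is tangent to VZ there, EV ⟂ VZ, with radius 5.6, so the center E sits 5.6 in from both sides at E = (53.7, -29.9). So E.y = -29.9.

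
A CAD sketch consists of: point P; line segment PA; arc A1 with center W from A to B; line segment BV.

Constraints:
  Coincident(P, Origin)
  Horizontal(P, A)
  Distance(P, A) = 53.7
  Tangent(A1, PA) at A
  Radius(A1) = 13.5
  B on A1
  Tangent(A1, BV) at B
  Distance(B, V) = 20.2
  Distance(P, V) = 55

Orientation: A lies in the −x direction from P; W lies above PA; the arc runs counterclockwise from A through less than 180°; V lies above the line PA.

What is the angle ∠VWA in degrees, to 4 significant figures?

152.3°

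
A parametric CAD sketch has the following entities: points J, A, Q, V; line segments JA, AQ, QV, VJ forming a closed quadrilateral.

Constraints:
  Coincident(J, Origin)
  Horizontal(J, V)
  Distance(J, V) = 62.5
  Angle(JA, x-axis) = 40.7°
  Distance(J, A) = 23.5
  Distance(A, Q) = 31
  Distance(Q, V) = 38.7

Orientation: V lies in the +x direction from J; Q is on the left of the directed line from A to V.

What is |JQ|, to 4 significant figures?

54.45

Checks: |AQ| = 31.00 ✓; |QV| = 38.70 ✓.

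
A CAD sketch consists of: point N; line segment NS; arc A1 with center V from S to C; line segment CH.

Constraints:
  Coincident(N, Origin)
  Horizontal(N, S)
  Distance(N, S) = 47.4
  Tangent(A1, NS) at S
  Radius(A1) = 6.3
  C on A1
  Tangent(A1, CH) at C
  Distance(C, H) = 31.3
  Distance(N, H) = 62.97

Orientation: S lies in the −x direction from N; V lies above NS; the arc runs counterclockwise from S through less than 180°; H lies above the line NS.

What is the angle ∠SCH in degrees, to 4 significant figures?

126.9°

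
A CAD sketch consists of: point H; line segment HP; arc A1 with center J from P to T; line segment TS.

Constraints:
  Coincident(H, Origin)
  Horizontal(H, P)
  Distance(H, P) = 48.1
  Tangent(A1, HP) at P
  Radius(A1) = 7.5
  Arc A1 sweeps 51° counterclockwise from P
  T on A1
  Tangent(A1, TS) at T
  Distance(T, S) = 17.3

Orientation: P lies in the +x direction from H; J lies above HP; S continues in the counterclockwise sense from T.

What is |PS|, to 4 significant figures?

23.30

H is at the origin; HP is horizontal with |HP| = 48.1 and P on the +x side, so P = (48.10, 0.000). The tangent condition forces JP to be normal to HP, so J = P + (0, 7.5) = (48.10, 7.500). On A1, P sits at bearing -90° from J; a 51° counterclockwise sweep puts T at bearing -39°, so T = J + 7.5·(cos -39°, sin -39°) = (53.93, 2.780). The tangent condition forces JT to be normal to TS, so TS runs along (−sin -39°, cos -39°); with |TS| = 17.3, S = (64.82, 16.22). Then |PS| = |S − P| = 23.30.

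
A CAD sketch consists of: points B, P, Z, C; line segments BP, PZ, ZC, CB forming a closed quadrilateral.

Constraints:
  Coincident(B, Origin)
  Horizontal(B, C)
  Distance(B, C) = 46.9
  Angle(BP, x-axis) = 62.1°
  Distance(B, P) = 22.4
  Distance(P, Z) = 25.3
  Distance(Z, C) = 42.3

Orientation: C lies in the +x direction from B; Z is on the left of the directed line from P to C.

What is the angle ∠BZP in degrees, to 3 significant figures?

7.68°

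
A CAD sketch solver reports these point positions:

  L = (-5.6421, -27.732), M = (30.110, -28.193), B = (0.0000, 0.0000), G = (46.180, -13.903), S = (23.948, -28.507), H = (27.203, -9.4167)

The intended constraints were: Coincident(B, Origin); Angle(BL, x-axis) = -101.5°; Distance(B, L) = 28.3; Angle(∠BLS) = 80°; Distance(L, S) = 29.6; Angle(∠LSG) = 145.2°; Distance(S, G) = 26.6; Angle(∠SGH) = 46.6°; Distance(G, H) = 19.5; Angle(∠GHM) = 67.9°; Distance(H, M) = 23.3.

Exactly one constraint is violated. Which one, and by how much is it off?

Distance(H, M) = 23.3 — off by 4.30.

B = (0.00, 0.00) ✓; BL at -101.5° ✓; |BL| = 28.30 ✓; ∠BLS = 80.00° ✓; |LS| = 29.60 ✓; ∠LSG = 145.2° ✓; |SG| = 26.60 ✓; ∠SGH = 46.60° ✓; |GH| = 19.50 ✓; ∠GHM = 67.90° ✓; |HM| = 19.00 ✗.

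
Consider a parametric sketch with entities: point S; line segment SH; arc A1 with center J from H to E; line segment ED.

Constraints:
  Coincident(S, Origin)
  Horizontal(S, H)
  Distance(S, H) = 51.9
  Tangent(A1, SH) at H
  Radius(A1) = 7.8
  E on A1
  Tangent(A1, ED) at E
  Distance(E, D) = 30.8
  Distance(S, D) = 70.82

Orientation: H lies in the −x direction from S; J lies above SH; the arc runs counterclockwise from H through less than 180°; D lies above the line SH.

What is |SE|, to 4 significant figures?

46.42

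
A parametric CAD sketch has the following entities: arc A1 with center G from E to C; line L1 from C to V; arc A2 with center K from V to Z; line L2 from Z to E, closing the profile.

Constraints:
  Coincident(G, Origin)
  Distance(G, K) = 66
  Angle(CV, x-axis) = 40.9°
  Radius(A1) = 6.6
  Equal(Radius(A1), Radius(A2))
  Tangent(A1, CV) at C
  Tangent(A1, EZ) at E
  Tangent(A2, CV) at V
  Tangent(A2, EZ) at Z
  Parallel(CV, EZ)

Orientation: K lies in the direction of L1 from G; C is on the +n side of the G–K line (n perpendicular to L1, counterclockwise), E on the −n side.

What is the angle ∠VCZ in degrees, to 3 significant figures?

11.3°

Tangency of A1 to both parallel lines with radius 6.6 puts C and E at G ± 6.6·n: C = (-4.32, 4.99), E = (4.32, -4.99). Equal radii place V and Z the same way about K: V = K + 6.6·n = (45.6, 48.2), Z = K − 6.6·n = (54.2, 38.2). Then cos ∠VCZ = CV·CZ / (|CV||CZ|), giving 11.3°.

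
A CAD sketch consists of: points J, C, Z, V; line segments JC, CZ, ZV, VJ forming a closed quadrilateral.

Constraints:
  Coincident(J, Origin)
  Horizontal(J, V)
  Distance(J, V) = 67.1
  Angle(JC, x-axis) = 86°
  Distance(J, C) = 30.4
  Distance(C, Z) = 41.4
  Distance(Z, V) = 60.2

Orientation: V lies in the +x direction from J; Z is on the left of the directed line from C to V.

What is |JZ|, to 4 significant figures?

64.17

Checks: |CZ| = 41.40 ✓; |ZV| = 60.20 ✓.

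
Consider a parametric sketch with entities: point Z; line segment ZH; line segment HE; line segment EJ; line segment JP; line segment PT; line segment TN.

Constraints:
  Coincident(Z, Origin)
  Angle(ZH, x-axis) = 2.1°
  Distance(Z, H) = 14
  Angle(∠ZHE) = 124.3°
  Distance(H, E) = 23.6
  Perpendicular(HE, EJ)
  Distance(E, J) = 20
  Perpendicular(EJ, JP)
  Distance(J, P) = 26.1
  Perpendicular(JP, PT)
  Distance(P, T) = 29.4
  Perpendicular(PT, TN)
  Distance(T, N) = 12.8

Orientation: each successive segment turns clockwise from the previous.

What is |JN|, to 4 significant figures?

32.27

Z is at the origin; ZH runs at 2.1° with length 14.0, so H = (13.99, 0.5130). ∠ZHE = 124.3° gives HE at -53.60° from the x-axis; with |HE| = 23.6, E = (28.00, -18.48). HE ⟂ EJ, so EJ runs at -143.6°; with |EJ| = 20.0, J = (11.90, -30.35). The perpendicularity gives JP at right angles to EJ, so JP runs at 126.4°; with |JP| = 26.1, P = (-3.591, -9.343). JP ⟂ PT, so PT runs at 36.40°; with |PT| = 29.4, T = (20.07, 8.103). The perpendicularity gives TN at right angles to PT, so TN runs at -53.60°; with |TN| = 12.8, N = (27.67, -2.199). Then |JN| = |N − J| = 32.27.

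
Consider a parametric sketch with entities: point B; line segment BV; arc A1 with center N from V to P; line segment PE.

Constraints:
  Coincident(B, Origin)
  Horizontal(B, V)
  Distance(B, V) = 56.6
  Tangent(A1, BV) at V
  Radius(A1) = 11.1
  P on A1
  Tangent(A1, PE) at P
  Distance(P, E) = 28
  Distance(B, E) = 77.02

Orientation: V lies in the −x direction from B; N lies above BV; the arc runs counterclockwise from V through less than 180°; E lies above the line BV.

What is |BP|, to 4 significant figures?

51.40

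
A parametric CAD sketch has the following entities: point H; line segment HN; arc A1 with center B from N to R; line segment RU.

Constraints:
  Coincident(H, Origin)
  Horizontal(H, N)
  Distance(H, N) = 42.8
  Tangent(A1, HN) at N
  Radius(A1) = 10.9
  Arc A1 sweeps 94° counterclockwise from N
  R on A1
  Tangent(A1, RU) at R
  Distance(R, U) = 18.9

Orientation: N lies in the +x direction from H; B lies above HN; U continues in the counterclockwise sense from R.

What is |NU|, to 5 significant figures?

31.975

On A1, N sits at bearing -90° from B; a 94° counterclockwise sweep puts R at bearing 4°, so R = B + 10.9·(cos 4°, sin 4°) = (53.673, 11.660). Tangency of A1 to RU means the radius BR is perpendicular to RU, so RU runs along (−sin 4°, cos 4°); with |RU| = 18.9, U = (52.355, 30.514). Then |NU| = |U − N| = 31.975.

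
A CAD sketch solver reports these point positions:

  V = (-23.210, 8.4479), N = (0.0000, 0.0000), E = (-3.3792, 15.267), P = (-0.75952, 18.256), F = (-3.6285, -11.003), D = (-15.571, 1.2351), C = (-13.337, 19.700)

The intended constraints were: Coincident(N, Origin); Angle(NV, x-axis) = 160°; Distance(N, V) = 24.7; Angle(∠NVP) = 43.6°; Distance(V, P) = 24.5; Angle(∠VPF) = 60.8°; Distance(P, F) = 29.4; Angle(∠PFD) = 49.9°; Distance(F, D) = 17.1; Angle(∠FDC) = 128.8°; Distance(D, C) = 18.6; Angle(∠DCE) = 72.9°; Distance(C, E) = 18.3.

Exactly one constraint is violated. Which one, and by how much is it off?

Distance(C, E) = 18.3 — off by 7.40.

N = (0.00, 0.00) ✓; NV at 160.0° ✓; |NV| = 24.70 ✓; ∠NVP = 43.60° ✓; |VP| = 24.50 ✓; ∠VPF = 60.80° ✓; |PF| = 29.40 ✓; ∠PFD = 49.90° ✓; |FD| = 17.10 ✓; ∠FDC = 128.8° ✓; |DC| = 18.60 ✓; ∠DCE = 72.90° ✓; |CE| = 10.90 ✗.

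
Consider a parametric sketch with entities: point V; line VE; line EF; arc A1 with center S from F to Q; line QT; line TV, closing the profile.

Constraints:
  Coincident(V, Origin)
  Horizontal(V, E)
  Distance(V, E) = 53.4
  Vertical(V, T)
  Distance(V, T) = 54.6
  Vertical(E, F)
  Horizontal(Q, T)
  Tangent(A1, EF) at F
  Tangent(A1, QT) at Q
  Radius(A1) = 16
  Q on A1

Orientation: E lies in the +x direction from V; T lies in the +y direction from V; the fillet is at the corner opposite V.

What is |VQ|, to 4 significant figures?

66.18

The virtual corner opposite V is at (53.40, 54.60). Tangency of A1 to EF means the radius SF is perpendicular to EF and A1 meets QT tangentially, so SQ is at right angles to QT, with radius 16.0, so the center S sits 16.0 in from both sides at S = (37.40, 38.60). That places the tangent points at F = (53.40, 38.60) on EF and Q = (37.40, 54.60) on QT. Then |VQ| = |Q − V| = 66.18.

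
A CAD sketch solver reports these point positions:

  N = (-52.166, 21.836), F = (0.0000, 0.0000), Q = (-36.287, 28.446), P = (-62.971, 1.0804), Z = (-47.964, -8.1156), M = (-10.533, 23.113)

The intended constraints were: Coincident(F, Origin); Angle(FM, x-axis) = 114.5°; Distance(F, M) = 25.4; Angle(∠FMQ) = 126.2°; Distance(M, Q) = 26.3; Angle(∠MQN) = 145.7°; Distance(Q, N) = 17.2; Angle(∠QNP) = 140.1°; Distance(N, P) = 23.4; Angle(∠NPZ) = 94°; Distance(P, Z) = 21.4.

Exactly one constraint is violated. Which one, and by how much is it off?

Distance(P, Z) = 21.4 — off by 3.80.

F = (0.00, 0.00) ✓; FM at 114.5° ✓; |FM| = 25.40 ✓; ∠FMQ = 126.2° ✓; |MQ| = 26.30 ✓; ∠MQN = 145.7° ✓; |QN| = 17.20 ✓; ∠QNP = 140.1° ✓; |NP| = 23.40 ✓; ∠NPZ = 94.00° ✓; |PZ| = 17.60 ✗.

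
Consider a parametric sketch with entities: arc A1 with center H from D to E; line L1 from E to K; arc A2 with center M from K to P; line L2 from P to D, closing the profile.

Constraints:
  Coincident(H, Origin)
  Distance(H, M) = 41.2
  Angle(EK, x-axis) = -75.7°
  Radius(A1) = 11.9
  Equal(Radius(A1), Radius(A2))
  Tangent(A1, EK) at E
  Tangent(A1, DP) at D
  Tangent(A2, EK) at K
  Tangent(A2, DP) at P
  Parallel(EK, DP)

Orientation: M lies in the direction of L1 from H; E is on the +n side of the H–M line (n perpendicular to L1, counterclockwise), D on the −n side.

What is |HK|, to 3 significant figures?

42.9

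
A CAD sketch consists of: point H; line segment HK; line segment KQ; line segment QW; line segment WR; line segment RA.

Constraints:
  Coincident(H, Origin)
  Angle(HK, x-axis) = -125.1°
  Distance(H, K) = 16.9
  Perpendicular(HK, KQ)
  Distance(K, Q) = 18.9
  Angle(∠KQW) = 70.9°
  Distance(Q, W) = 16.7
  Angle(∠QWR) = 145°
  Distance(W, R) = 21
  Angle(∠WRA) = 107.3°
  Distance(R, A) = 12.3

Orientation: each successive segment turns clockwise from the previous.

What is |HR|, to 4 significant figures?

11.75

H is at the origin; HK runs at -125.1° with length 16.9, so K = (-9.718, -13.83). HK is perpendicular to KQ, so KQ runs at 144.9°; with |KQ| = 18.9, Q = (-25.18, -2.959). ∠KQW = 70.9° gives QW at 35.80° from the x-axis; with |QW| = 16.7, W = (-11.64, 6.810). ∠QWR = 145.0° gives WR at 0.8000° from the x-axis; with |WR| = 21.0, R = (9.362, 7.103). Then |HR| = |R − H| = 11.75.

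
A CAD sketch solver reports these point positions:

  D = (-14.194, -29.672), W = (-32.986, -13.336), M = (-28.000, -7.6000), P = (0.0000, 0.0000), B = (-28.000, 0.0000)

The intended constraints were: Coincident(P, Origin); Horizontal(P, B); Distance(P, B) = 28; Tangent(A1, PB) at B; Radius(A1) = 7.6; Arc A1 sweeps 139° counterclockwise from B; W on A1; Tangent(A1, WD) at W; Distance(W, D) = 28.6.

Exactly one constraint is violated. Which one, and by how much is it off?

Distance(W, D) = 28.6 — off by 3.70.

P = (0.00, 0.00) ✓; P.y = 0.00, B.y = 0.00 ✓; |PB| = 28.00 ✓; ∠(MB, BP) = 90.00° ✓; |MB| = 7.600 ✓; bearing(M→W) − bearing(M→B) = 139.0° ✓; |MW| = 7.600 ✓; ∠(MW, WD) = 90.00° ✓; |WD| = 24.90 ✗.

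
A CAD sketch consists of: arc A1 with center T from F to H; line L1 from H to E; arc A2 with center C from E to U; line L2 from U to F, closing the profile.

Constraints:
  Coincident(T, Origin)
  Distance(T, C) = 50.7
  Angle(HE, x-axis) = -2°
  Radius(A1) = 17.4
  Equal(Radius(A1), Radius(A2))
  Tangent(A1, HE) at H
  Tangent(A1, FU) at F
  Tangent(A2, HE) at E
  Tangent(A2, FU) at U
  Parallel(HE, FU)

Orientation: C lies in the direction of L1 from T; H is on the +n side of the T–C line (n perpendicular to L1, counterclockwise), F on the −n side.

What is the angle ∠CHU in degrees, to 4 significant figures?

15.52°

The slot axis is L1's direction at -2.0°, so u = (cos -2.0°, sin -2.0°) = (0.9994, -0.03490) and n = (−sin -2.0°, cos -2.0°) = (0.03490, 0.9994). T is at the origin and C lies 50.7 along u from T, so C = 50.7·u = (50.67, -1.769). Tangency of A1 to both parallel lines with radius 17.4 puts H and F at T ± 17.4·n: H = (0.6073, 17.39), F = (-0.6073, -17.39). Equal radii place E and U the same way about C: E = C + 17.4·n = (51.28, 15.62), U = C − 17.4·n = (50.06, -19.16). Then cos ∠CHU = HC·HU / (|HC||HU|), giving 15.52°.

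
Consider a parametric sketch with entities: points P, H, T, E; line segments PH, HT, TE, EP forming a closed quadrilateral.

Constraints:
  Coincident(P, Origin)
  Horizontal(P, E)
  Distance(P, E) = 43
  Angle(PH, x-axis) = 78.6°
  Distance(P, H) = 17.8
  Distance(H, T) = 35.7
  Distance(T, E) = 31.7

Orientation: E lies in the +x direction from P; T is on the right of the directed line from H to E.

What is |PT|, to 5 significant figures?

22.493

P is at the origin; PE is horizontal with |PE| = 43.0 and E in +x, so E = (43.0, 0). PH runs at 78.6° with |PH| = 17.8, so H = (3.5183, 17.449). T is determined by |HT| = 35.7 and |TE| = 31.7 together: it lies at the intersection of circle(H, 35.7) and circle(E, 31.7). With |HE| = 43.166, the foot of the radical line on HE is 24.706 from H and the perpendicular offset is √(35.7² − 24.706²) = 25.771. Taking the right-of-HE solution: T = (15.698, -16.109).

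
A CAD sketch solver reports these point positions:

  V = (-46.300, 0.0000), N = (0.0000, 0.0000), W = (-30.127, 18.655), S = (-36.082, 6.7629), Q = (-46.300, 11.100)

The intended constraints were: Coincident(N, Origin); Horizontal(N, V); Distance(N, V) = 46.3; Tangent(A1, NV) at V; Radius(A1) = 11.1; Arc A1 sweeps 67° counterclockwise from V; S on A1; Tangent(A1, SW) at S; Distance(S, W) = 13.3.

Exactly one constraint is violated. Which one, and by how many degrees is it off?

Tangent(A1, SW) at S — off by 3.60°.

N = (0.00, 0.00) ✓; N.y = 0.00, V.y = 0.00 ✓; |NV| = 46.30 ✓; ∠(QV, VN) = 90.00° ✓; |QV| = 11.10 ✓; bearing(Q→S) − bearing(Q→V) = 67.00° ✓; |QS| = 11.10 ✓; ∠(QS, SW) = 93.60° ✗; |SW| = 13.30 ✓.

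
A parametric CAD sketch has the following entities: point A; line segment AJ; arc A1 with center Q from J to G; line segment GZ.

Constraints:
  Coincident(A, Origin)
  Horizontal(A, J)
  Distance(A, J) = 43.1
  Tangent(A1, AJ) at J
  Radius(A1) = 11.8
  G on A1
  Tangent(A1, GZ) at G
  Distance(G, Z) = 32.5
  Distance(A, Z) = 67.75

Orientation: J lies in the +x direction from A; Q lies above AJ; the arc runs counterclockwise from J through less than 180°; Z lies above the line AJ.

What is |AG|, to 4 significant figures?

56.42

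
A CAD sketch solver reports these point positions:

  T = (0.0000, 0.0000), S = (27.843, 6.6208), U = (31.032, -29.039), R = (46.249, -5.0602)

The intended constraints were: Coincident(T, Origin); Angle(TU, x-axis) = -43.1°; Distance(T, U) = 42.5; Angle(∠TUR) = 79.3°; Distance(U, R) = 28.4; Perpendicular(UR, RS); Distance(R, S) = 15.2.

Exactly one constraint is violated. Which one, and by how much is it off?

Distance(R, S) = 15.2 — off by 6.60.

T = (0.00, 0.00) ✓; TU at -43.10° ✓; |TU| = 42.50 ✓; ∠TUR = 79.30° ✓; |UR| = 28.40 ✓; ∠(UR, RS) = 90.00° ✓; |RS| = 21.80 ✗.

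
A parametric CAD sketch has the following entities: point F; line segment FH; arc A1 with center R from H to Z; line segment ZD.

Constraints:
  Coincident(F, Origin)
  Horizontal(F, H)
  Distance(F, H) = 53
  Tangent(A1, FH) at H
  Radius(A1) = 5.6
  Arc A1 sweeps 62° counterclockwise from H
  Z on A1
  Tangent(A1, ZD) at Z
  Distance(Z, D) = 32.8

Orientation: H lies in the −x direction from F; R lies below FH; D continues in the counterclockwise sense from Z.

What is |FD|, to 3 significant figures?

80.0

On A1, H sits at bearing 90° from R; a 62° counterclockwise sweep puts Z at bearing 152°, so Z = R + 5.6·(cos 152°, sin 152°) = (-57.9, -2.97). Tangency of A1 to ZD means the radius RZ is perpendicular to ZD, so ZD runs along (−sin 152°, cos 152°); with |ZD| = 32.8, D = (-73.3, -31.9). Then |FD| = |D − F| = 80.0.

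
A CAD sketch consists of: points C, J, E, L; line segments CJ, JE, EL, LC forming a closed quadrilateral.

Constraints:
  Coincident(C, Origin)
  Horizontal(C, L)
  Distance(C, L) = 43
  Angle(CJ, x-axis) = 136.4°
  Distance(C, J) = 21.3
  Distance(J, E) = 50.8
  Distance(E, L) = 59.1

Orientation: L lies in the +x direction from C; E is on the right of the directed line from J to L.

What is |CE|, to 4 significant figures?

35.26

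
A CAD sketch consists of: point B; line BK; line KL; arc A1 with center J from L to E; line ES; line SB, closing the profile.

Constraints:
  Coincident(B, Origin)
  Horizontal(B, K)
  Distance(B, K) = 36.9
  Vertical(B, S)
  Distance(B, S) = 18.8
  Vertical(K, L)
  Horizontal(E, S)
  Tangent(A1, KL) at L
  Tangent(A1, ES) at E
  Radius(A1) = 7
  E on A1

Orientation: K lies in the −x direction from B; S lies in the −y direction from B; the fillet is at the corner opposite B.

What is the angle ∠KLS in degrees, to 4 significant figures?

100.7°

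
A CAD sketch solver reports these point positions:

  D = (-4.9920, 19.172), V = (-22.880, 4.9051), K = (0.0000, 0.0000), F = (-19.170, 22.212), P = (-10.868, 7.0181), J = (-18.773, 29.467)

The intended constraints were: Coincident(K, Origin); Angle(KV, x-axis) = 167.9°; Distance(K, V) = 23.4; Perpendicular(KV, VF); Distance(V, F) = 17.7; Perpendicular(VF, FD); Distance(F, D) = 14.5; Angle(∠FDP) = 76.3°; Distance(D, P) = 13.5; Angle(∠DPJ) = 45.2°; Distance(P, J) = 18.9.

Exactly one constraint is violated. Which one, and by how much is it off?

Distance(P, J) = 18.9 — off by 4.90.

K = (0.00, 0.00) ✓; KV at 167.9° ✓; |KV| = 23.40 ✓; ∠(KV, VF) = 90.00° ✓; |VF| = 17.70 ✓; ∠(VF, FD) = 90.00° ✓; |FD| = 14.50 ✓; ∠FDP = 76.30° ✓; |DP| = 13.50 ✓; ∠DPJ = 45.20° ✓; |PJ| = 23.80 ✗.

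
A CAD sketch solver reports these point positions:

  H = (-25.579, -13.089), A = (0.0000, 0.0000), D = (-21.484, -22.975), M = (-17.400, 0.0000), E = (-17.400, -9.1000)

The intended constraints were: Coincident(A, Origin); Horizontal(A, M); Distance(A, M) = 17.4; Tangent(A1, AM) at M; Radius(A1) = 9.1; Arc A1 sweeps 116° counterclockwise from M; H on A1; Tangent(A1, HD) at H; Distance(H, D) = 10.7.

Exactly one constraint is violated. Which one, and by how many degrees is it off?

Tangent(A1, HD) at H — off by 3.50°.

A = (0.00, 0.00) ✓; A.y = 0.00, M.y = 0.00 ✓; |AM| = 17.40 ✓; ∠(EM, MA) = 90.00° ✓; |EM| = 9.100 ✓; bearing(E→H) − bearing(E→M) = 116.0° ✓; |EH| = 9.100 ✓; ∠(EH, HD) = 93.50° ✗; |HD| = 10.70 ✓.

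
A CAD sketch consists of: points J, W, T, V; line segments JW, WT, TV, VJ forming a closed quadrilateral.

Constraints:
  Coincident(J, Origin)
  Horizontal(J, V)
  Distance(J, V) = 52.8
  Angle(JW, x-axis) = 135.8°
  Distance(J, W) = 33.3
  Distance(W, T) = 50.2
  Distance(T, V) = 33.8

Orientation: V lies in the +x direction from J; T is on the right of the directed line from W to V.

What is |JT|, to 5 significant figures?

19.302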